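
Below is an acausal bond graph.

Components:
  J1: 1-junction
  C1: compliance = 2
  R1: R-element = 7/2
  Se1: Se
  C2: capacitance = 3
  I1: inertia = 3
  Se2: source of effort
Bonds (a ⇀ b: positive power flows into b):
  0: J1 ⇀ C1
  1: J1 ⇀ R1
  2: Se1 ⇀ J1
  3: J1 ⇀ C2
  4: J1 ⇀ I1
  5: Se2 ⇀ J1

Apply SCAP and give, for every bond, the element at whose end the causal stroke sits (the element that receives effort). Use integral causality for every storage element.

bond 0 stroke at J1
bond 1 stroke at J1
bond 2 stroke at J1
bond 3 stroke at J1
bond 4 stroke at I1
bond 5 stroke at J1

β2 stroke→J1  (Se1 fixes effort; stroke away)
β5 stroke→J1  (source Se2 imposes e)
β0 stroke→J1  (C1 outputs effort q/C1)
β3 stroke→J1  (prefer integral on C2)
β4 stroke→I1  (prefer integral on I1)
β1 stroke→J1  (J1: bond 4 brought flow, rest push out)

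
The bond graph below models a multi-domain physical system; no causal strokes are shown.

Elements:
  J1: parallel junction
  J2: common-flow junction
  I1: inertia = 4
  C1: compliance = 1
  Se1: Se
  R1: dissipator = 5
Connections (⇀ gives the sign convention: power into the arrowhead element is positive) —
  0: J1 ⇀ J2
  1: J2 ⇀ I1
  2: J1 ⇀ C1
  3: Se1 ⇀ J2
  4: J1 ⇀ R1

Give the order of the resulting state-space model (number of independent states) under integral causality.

b3 stroke at J2  (source Se1 imposes e)
b1 stroke at I1  (prefer integral on I1)
b0 stroke at J2  (1-jn J2 has f-setter on 1)
b2 stroke at J1  (C1: C, integral causality)
b4 stroke at R1  (J1: bond 2 brought effort, rest push out)

2  (C1, I1 all integral)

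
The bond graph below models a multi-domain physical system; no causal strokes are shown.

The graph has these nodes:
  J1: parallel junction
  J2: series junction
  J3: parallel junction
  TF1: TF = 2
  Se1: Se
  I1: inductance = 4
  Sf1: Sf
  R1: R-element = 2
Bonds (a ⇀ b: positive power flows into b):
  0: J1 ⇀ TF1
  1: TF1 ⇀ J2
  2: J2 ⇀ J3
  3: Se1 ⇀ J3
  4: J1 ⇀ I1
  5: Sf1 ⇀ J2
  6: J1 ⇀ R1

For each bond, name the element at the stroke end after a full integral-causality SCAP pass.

bond 3 |J3  (Se1 fixes effort; stroke away)
bond 5 |Sf1  (Sf1: flow source, stroke at near end)
bond 1 |J2  (common-f at J2 fixed by 5)
bond 2 |J2  (1-jn J2 has f-setter on 5)
bond 0 |TF1  (through TF1, causality passes straight; one stroke at TF1)
bond 4 |I1  (I1 integral (f out))
bond 6 |J1  (closing 0-jn rule on J1)

#0 |TF1
#1 |J2
#2 |J2
#3 |J3
#4 |I1
#5 |Sf1
#6 |J1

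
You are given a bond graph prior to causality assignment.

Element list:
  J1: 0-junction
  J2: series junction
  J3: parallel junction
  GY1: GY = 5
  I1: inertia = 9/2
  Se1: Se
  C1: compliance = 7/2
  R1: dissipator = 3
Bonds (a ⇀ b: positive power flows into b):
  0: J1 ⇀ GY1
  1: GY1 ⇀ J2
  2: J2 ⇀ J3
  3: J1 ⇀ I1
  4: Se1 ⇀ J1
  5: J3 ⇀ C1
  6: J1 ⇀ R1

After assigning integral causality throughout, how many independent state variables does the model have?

b4 →J1  (Se1 fixes effort; stroke away)
b0 →GY1  (J1 effort already set via bond 4)
b3 →I1  (common-e at J1 fixed by 4)
b6 →R1  (common-e at J1 fixed by 4)
b1 →GY1  (GY1 both-in/both-out from 0)
b2 →J2  (common-f at J2 fixed by 1)
b5 →J3  (closing 0-jn rule on J3)

2  (C1, I1 all integral)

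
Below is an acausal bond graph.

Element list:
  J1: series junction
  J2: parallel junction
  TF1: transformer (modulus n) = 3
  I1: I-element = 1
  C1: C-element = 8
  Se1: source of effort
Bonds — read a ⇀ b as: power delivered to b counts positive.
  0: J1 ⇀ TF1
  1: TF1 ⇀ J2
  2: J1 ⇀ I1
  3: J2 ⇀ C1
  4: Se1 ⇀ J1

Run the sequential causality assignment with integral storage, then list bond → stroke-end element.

#4 stroke→J1  (source Se1 imposes e)
#2 stroke→I1  (I1 outputs flow p/I1)
#0 stroke→J1  (J1 flow already set via bond 2)
#1 stroke→TF1  (TF TF1: opposite of bond 0)
#3 stroke→J2  (J2 needs exactly one e-in)

bond 0 →J1
bond 1 →TF1
bond 2 →I1
bond 3 →J2
bond 4 →J1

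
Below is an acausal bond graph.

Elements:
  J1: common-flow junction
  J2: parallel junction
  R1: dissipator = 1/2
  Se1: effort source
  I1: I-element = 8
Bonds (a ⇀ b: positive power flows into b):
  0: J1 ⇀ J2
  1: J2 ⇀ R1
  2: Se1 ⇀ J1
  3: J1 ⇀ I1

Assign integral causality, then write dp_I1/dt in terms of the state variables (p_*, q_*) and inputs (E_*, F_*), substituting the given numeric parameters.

β2 stroke at J1  (source Se1 imposes e)
β3 stroke at I1  (I1: I, integral causality)
β0 stroke at J1  (common-f at J1 fixed by 3)
β1 stroke at J2  (only one effort-in slot at J2)

dp_I1/dt = E_Se1 - p_I1/16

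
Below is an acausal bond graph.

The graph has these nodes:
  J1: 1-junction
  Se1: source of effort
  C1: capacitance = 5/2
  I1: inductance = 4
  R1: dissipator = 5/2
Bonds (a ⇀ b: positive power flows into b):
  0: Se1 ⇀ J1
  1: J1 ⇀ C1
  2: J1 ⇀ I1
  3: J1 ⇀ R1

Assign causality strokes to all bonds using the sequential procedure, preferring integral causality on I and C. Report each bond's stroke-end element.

b0 →J1  (Se1 fixes effort; stroke away)
b1 →J1  (C1: C, integral causality)
b2 →I1  (I1: I, integral causality)
b3 →J1  (common-f at J1 fixed by 2)

b0 →J1
b1 →J1
b2 →I1
b3 →J1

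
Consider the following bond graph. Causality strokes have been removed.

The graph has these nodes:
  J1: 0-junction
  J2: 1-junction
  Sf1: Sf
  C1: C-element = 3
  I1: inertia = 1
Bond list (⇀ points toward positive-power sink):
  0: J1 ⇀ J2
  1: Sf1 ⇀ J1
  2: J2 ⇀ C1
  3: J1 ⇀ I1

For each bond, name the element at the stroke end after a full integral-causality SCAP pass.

bond 0 stroke at J1
bond 1 stroke at Sf1
bond 2 stroke at J2
bond 3 stroke at I1

#1 |Sf1  (source Sf1 imposes f)
#2 |J2  (prefer integral on C1)
#0 |J1  (J2 needs exactly one f-in)
#3 |I1  (J1 effort already set via bond 0)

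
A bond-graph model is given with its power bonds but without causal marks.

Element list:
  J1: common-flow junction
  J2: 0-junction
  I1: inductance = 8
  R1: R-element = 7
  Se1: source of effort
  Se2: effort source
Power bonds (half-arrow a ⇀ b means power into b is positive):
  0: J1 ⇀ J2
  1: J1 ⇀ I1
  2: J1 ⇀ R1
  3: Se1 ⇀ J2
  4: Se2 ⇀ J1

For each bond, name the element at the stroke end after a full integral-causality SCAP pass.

b0 stroke→J1
b1 stroke→I1
b2 stroke→J1
b3 stroke→J2
b4 stroke→J1

β3 →J2  (Se1: effort source, stroke at far end)
β4 →J1  (Se2 (Se) sets effort on bond)
β0 →J1  (J2: bond 3 brought effort, rest push out)
β1 →I1  (I1: I, integral causality)
β2 →J1  (J1 flow already set via bond 1)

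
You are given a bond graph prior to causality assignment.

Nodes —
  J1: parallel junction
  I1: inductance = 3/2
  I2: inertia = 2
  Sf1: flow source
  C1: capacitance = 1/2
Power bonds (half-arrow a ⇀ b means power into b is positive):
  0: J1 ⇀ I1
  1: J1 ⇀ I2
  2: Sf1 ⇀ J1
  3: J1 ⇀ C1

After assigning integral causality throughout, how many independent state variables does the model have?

3  (C1, I1, I2 all integral)

b2 stroke at Sf1  (Sf1 (Sf) sets flow on bond)
b0 stroke at I1  (I1 outputs flow p/I1)
b1 stroke at I2  (I2 integral (f out))
b3 stroke at J1  (closing 0-jn rule on J1)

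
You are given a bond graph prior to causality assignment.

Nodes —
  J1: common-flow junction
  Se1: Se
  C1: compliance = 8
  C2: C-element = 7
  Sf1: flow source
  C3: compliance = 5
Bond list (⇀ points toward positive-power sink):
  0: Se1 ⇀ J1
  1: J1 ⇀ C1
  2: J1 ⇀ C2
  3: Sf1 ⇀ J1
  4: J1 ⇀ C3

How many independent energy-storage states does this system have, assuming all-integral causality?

#0 |J1  (Se1: effort source, stroke at far end)
#3 |Sf1  (Sf1 fixes flow; stroke at Sf1)
#1 |J1  (J1: bond 3 brought flow, rest push out)
#2 |J1  (J1: bond 3 brought flow, rest push out)
#4 |J1  (1-jn J1 has f-setter on 3)

3  (C1, C2, C3 all integral)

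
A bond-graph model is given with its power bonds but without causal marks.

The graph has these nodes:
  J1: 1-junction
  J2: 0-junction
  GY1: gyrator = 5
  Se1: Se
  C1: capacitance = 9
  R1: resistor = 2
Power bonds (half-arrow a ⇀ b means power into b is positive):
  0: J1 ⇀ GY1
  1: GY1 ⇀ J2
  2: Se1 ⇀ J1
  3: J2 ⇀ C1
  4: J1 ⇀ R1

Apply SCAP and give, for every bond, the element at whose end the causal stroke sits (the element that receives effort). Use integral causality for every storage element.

b0 stroke→GY1
b1 stroke→GY1
b2 stroke→J1
b3 stroke→J2
b4 stroke→J1

bond 2 →J1  (Se1: effort source, stroke at far end)
bond 3 →J2  (C1: C, integral causality)
bond 1 →GY1  (0-jn J2 has e-setter on 3)
bond 0 →GY1  (through GY1, causality inverts; strokes same side of GY1)
bond 4 →J1  (J1: bond 0 brought flow, rest push out)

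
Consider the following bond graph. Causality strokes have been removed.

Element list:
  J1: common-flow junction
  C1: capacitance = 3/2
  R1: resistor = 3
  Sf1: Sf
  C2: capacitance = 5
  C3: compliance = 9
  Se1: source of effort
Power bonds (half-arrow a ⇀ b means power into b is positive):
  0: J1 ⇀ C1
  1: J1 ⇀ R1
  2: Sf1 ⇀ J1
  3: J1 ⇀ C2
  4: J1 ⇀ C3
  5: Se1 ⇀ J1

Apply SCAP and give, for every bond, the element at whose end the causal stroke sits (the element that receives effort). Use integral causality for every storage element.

bond 0 |J1
bond 1 |J1
bond 2 |Sf1
bond 3 |J1
bond 4 |J1
bond 5 |J1

bond 2 →Sf1  (source Sf1 imposes f)
bond 5 →J1  (Se1: effort source, stroke at far end)
bond 0 →J1  (J1: bond 2 brought flow, rest push out)
bond 1 →J1  (common-f at J1 fixed by 2)
bond 3 →J1  (J1 flow already set via bond 2)
bond 4 →J1  (J1 flow already set via bond 2)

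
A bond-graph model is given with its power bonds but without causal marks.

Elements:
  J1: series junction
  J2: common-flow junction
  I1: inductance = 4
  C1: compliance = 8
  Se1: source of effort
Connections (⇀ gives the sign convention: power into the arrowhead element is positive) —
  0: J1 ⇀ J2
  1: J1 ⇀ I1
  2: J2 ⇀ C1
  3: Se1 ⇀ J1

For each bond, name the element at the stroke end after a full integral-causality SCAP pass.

#3 stroke at J1  (Se1 (Se) sets effort on bond)
#1 stroke at I1  (I1: I, integral causality)
#0 stroke at J1  (J1 flow already set via bond 1)
#2 stroke at J2  (common-f at J2 fixed by 0)

#0 stroke→J1
#1 stroke→I1
#2 stroke→J2
#3 stroke→J1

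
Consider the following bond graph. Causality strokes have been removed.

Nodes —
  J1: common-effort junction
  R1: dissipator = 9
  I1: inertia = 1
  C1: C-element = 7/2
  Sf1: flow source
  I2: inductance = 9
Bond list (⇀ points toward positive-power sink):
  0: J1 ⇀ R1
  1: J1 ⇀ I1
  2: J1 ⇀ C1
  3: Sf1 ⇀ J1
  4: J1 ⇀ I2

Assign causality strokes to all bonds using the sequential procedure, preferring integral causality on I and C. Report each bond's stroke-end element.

b3 stroke→Sf1  (source Sf1 imposes f)
b1 stroke→I1  (prefer integral on I1)
b2 stroke→J1  (C1 integral (e out))
b0 stroke→R1  (J1 effort already set via bond 2)
b4 stroke→I2  (J1: bond 2 brought effort, rest push out)

β0 stroke at R1
β1 stroke at I1
β2 stroke at J1
β3 stroke at Sf1
β4 stroke at I2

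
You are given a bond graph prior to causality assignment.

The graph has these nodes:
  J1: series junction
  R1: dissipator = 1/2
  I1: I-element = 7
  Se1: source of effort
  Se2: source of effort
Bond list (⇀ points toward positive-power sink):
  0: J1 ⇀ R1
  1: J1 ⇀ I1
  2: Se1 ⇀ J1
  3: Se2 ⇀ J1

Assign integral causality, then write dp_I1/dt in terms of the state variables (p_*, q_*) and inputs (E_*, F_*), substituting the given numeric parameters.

dp_I1/dt = E_Se1 + E_Se2 - p_I1/14

bond 2 →J1  (Se1 fixes effort; stroke away)
bond 3 →J1  (Se2: effort source, stroke at far end)
bond 1 →I1  (prefer integral on I1)
bond 0 →J1  (1-jn J1 has f-setter on 1)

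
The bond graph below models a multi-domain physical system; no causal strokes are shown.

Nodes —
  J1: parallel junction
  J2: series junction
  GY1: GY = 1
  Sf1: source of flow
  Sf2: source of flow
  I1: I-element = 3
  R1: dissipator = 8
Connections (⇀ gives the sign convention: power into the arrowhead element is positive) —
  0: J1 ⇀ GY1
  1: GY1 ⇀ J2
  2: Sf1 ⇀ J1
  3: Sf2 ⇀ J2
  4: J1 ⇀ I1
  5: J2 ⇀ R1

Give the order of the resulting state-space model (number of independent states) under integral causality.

1  (I1 all integral)

β2 stroke at Sf1  (Sf1: flow source, stroke at near end)
β3 stroke at Sf2  (Sf2: flow source, stroke at near end)
β1 stroke at J2  (1-jn J2 has f-setter on 3)
β5 stroke at J2  (J2: bond 3 brought flow, rest push out)
β0 stroke at J1  (GY GY1: same side as bond 1)
β4 stroke at I1  (0-jn J1 has e-setter on 0)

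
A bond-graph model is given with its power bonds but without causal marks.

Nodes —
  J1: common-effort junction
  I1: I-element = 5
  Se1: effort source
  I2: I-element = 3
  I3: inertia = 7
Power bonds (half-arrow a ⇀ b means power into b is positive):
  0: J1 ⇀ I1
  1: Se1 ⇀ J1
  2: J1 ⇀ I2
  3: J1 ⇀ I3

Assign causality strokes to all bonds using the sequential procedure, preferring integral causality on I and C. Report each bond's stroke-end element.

#1 stroke at J1  (source Se1 imposes e)
#0 stroke at I1  (common-e at J1 fixed by 1)
#2 stroke at I2  (common-e at J1 fixed by 1)
#3 stroke at I3  (0-jn J1 has e-setter on 1)

β0 stroke at I1
β1 stroke at J1
β2 stroke at I2
β3 stroke at I3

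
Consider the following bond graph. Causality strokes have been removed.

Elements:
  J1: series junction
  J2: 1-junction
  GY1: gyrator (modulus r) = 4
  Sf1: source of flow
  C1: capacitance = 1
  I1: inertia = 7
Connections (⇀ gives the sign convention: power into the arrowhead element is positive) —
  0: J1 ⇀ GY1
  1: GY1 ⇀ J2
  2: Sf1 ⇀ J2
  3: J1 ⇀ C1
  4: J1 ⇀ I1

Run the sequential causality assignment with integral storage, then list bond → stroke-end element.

β2 →Sf1  (Sf1 fixes flow; stroke at Sf1)
β1 →J2  (common-f at J2 fixed by 2)
β0 →J1  (through GY1, causality inverts; strokes same side of GY1)
β3 →J1  (C1 outputs effort q/C1)
β4 →I1  (J1: last free bond brings flow in)

bond 0 stroke at J1
bond 1 stroke at J2
bond 2 stroke at Sf1
bond 3 stroke at J1
bond 4 stroke at I1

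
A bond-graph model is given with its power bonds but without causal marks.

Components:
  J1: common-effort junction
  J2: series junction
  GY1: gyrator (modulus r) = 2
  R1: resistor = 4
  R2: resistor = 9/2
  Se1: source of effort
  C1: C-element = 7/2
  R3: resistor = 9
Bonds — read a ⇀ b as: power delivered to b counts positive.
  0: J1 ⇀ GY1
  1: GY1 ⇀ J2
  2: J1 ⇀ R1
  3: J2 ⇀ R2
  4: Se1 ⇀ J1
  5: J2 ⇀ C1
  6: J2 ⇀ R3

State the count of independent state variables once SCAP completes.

1  (C1 all integral)

b4 |J1  (source Se1 imposes e)
b0 |GY1  (J1: bond 4 brought effort, rest push out)
b2 |R1  (0-jn J1 has e-setter on 4)
b1 |GY1  (GY1 both-in/both-out from 0)
b3 |J2  (common-f at J2 fixed by 1)
b5 |J2  (J2: bond 1 brought flow, rest push out)
b6 |J2  (J2: bond 1 brought flow, rest push out)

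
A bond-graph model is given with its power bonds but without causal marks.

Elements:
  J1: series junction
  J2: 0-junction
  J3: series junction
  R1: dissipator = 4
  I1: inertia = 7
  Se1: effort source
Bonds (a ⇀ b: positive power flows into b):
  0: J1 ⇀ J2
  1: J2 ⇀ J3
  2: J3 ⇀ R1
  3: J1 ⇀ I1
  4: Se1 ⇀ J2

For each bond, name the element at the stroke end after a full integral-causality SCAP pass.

β0 |J1
β1 |J3
β2 |R1
β3 |I1
β4 |J2

bond 4 stroke at J2  (source Se1 imposes e)
bond 0 stroke at J1  (J2: bond 4 brought effort, rest push out)
bond 1 stroke at J3  (common-e at J2 fixed by 4)
bond 2 stroke at R1  (closing 1-jn rule on J3)
bond 3 stroke at I1  (closing 1-jn rule on J1)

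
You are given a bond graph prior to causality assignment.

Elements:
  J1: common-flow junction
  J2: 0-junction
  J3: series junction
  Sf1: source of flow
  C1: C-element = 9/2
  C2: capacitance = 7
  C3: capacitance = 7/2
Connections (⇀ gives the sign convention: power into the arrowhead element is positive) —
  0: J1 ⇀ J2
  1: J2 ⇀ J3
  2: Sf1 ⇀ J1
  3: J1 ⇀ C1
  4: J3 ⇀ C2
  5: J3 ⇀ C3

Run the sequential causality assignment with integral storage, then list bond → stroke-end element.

bond 2 stroke at Sf1  (source Sf1 imposes f)
bond 0 stroke at J1  (J1: bond 2 brought flow, rest push out)
bond 3 stroke at J1  (1-jn J1 has f-setter on 2)
bond 1 stroke at J2  (J2: last free bond brings effort in)
bond 4 stroke at J3  (1-jn J3 has f-setter on 1)
bond 5 stroke at J3  (1-jn J3 has f-setter on 1)

#0 →J1
#1 →J2
#2 →Sf1
#3 →J1
#4 →J3
#5 →J3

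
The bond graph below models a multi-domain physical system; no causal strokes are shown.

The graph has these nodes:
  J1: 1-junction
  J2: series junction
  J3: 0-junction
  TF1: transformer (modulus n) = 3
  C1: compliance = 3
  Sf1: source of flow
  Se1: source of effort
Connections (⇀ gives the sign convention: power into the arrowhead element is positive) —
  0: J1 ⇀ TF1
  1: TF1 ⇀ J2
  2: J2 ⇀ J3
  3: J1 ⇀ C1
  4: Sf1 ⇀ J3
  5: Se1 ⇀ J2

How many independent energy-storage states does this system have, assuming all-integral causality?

β4 stroke at Sf1  (Sf1 (Sf) sets flow on bond)
β5 stroke at J2  (Se1 (Se) sets effort on bond)
β2 stroke at J3  (closing 0-jn rule on J3)
β1 stroke at J2  (1-jn J2 has f-setter on 2)
β0 stroke at TF1  (TF1 one-in-one-out from 1)
β3 stroke at J1  (1-jn J1 has f-setter on 0)

1  (C1 all integral)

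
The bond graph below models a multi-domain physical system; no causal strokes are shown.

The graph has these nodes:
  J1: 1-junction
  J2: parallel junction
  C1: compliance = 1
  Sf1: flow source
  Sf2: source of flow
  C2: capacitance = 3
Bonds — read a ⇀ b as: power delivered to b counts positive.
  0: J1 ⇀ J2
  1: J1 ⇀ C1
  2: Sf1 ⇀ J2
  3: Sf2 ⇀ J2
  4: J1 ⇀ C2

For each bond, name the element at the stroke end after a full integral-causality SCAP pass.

bond 0 |J2
bond 1 |J1
bond 2 |Sf1
bond 3 |Sf2
bond 4 |J1

b2 |Sf1  (Sf1 (Sf) sets flow on bond)
b3 |Sf2  (Sf2 fixes flow; stroke at Sf2)
b0 |J2  (J2 needs exactly one e-in)
b1 |J1  (J1: bond 0 brought flow, rest push out)
b4 |J1  (1-jn J1 has f-setter on 0)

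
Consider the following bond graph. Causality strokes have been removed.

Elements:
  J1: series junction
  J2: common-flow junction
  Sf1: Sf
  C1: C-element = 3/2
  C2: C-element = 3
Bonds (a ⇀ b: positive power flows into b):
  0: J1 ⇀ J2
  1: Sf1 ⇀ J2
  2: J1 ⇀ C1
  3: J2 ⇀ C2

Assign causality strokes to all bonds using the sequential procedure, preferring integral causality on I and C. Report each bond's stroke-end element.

β0 stroke at J2
β1 stroke at Sf1
β2 stroke at J1
β3 stroke at J2

b1 stroke at Sf1  (Sf1 fixes flow; stroke at Sf1)
b0 stroke at J2  (J2: bond 1 brought flow, rest push out)
b3 stroke at J2  (J2 flow already set via bond 1)
b2 stroke at J1  (1-jn J1 has f-setter on 0)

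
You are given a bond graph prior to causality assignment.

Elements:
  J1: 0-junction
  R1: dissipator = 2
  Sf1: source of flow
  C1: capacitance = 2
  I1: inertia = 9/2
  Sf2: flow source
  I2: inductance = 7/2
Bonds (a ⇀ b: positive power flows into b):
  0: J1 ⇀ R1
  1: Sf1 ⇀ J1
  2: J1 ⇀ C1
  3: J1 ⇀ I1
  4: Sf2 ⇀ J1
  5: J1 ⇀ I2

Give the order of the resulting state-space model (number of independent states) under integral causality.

β1 stroke at Sf1  (source Sf1 imposes f)
β4 stroke at Sf2  (Sf2: flow source, stroke at near end)
β2 stroke at J1  (C1: C, integral causality)
β0 stroke at R1  (common-e at J1 fixed by 2)
β3 stroke at I1  (J1: bond 2 brought effort, rest push out)
β5 stroke at I2  (common-e at J1 fixed by 2)

3  (C1, I1, I2 all integral)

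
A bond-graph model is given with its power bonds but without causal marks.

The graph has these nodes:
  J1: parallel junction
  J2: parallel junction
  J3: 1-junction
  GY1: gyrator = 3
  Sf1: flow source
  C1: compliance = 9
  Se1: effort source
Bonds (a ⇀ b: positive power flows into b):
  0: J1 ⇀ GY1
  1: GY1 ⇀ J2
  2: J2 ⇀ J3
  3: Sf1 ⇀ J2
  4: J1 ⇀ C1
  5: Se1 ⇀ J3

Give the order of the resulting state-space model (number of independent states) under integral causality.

b3 |Sf1  (Sf1: flow source, stroke at near end)
b5 |J3  (source Se1 imposes e)
b2 |J2  (J3: last free bond brings flow in)
b1 |GY1  (common-e at J2 fixed by 2)
b0 |GY1  (GY GY1: same side as bond 1)
b4 |J1  (J1: last free bond brings effort in)

1  (C1 all integral)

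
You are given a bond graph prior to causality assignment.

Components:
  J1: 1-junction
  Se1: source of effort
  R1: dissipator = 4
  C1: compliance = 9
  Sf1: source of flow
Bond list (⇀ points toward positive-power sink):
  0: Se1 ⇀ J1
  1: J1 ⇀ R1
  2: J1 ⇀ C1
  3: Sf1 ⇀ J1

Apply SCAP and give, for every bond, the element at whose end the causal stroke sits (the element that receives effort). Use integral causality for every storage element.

b0 stroke at J1  (Se1 fixes effort; stroke away)
b3 stroke at Sf1  (Sf1 fixes flow; stroke at Sf1)
b1 stroke at J1  (1-jn J1 has f-setter on 3)
b2 stroke at J1  (common-f at J1 fixed by 3)

β0 stroke at J1
β1 stroke at J1
β2 stroke at J1
β3 stroke at Sf1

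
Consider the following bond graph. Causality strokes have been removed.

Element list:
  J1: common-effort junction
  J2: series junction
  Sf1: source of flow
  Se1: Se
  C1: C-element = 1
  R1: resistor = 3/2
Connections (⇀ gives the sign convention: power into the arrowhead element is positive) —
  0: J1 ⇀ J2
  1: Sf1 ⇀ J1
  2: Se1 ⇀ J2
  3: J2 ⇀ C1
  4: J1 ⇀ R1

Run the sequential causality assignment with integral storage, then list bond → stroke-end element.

β1 →Sf1  (Sf1 (Sf) sets flow on bond)
β2 →J2  (Se1 (Se) sets effort on bond)
β3 →J2  (C1 outputs effort q/C1)
β0 →J1  (only one flow-in slot at J2)
β4 →R1  (common-e at J1 fixed by 0)

#0 stroke at J1
#1 stroke at Sf1
#2 stroke at J2
#3 stroke at J2
#4 stroke at R1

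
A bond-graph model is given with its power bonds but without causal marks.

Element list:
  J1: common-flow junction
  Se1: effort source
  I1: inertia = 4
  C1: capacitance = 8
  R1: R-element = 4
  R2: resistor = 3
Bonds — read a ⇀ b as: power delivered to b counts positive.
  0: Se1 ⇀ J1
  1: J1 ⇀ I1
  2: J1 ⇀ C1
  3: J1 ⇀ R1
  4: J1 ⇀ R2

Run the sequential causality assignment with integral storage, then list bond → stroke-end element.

#0 |J1  (Se1 fixes effort; stroke away)
#1 |I1  (I1: I, integral causality)
#2 |J1  (J1: bond 1 brought flow, rest push out)
#3 |J1  (common-f at J1 fixed by 1)
#4 |J1  (1-jn J1 has f-setter on 1)

bond 0 →J1
bond 1 →I1
bond 2 →J1
bond 3 →J1
bond 4 →J1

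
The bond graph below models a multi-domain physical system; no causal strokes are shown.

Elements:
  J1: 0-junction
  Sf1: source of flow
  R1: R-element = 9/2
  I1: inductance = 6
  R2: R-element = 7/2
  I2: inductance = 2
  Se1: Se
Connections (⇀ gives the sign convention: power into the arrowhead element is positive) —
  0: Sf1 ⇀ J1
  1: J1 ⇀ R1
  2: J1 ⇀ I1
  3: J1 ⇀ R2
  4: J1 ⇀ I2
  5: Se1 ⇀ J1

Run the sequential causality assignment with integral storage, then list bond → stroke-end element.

b0 |Sf1  (Sf1: flow source, stroke at near end)
b5 |J1  (Se1 fixes effort; stroke away)
b1 |R1  (common-e at J1 fixed by 5)
b2 |I1  (J1 effort already set via bond 5)
b3 |R2  (0-jn J1 has e-setter on 5)
b4 |I2  (J1: bond 5 brought effort, rest push out)

β0 stroke at Sf1
β1 stroke at R1
β2 stroke at I1
β3 stroke at R2
β4 stroke at I2
β5 stroke at J1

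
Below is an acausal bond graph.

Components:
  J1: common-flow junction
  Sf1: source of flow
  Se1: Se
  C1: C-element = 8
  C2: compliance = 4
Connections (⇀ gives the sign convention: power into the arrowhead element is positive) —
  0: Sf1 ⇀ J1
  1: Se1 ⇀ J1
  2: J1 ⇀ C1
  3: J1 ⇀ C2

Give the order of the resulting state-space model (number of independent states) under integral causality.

b0 →Sf1  (Sf1: flow source, stroke at near end)
b1 →J1  (Se1 fixes effort; stroke away)
b2 →J1  (J1: bond 0 brought flow, rest push out)
b3 →J1  (J1 flow already set via bond 0)

2  (C1, C2 all integral)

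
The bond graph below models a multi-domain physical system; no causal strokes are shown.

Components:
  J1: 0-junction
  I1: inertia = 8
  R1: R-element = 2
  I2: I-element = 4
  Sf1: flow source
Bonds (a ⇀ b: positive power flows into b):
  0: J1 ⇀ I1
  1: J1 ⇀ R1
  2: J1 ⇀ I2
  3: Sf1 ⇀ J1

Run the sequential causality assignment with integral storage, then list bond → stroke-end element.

b3 |Sf1  (Sf1 fixes flow; stroke at Sf1)
b0 |I1  (I1: I, integral causality)
b2 |I2  (I2 integral (f out))
b1 |J1  (closing 0-jn rule on J1)

#0 →I1
#1 →J1
#2 →I2
#3 →Sf1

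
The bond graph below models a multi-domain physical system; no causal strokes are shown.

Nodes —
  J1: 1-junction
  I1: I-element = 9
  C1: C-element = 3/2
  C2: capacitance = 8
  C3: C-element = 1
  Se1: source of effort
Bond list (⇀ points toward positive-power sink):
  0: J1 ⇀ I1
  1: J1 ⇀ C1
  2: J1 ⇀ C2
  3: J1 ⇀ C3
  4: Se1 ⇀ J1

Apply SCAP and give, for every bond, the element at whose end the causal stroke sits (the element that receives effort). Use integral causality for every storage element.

#0 |I1
#1 |J1
#2 |J1
#3 |J1
#4 |J1

#4 →J1  (Se1 (Se) sets effort on bond)
#0 →I1  (I1 outputs flow p/I1)
#1 →J1  (1-jn J1 has f-setter on 0)
#2 →J1  (common-f at J1 fixed by 0)
#3 →J1  (J1 flow already set via bond 0)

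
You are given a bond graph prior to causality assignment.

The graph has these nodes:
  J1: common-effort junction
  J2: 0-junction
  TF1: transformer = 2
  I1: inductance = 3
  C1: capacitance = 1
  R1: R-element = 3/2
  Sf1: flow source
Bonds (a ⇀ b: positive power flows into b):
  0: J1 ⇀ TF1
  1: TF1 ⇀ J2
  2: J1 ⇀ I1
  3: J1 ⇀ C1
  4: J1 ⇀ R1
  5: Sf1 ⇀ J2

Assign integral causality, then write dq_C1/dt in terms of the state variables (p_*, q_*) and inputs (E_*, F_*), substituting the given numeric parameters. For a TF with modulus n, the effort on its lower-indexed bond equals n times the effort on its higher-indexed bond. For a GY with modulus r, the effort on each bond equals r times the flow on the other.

b5 stroke→Sf1  (source Sf1 imposes f)
b1 stroke→J2  (J2: last free bond brings effort in)
b0 stroke→TF1  (through TF1, causality passes straight; one stroke at TF1)
b2 stroke→I1  (I1 outputs flow p/I1)
b3 stroke→J1  (C1 outputs effort q/C1)
b4 stroke→R1  (J1 effort already set via bond 3)

dq_C1/dt = F_Sf1/2 - p_I1/3 - 2*q_C1/3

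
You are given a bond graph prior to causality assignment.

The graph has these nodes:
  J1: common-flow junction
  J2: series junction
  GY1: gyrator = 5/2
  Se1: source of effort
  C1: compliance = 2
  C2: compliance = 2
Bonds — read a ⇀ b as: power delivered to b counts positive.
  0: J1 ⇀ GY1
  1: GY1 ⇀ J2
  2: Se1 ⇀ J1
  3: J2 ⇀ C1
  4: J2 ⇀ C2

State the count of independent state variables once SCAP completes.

2  (C1, C2 all integral)

#2 |J1  (Se1 (Se) sets effort on bond)
#0 |GY1  (J1: last free bond brings flow in)
#1 |GY1  (GY1: gyrator matches bond 0)
#3 |J2  (J2 flow already set via bond 1)
#4 |J2  (J2 flow already set via bond 1)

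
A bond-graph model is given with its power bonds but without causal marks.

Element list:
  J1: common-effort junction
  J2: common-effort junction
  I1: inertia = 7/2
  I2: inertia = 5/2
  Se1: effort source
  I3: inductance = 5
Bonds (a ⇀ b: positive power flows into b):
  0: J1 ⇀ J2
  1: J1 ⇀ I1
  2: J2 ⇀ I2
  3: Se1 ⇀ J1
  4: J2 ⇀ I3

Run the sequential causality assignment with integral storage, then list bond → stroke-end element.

bond 3 stroke at J1  (Se1 fixes effort; stroke away)
bond 0 stroke at J2  (J1: bond 3 brought effort, rest push out)
bond 1 stroke at I1  (J1 effort already set via bond 3)
bond 2 stroke at I2  (J2: bond 0 brought effort, rest push out)
bond 4 stroke at I3  (J2 effort already set via bond 0)

#0 |J2
#1 |I1
#2 |I2
#3 |J1
#4 |I3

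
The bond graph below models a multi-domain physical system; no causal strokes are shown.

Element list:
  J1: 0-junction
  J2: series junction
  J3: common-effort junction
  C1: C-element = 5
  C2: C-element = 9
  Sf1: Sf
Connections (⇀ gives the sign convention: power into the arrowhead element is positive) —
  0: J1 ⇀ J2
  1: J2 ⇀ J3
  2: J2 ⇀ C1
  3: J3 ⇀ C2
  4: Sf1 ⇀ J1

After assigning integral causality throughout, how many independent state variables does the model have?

2  (C1, C2 all integral)

β4 →Sf1  (Sf1 (Sf) sets flow on bond)
β0 →J1  (closing 0-jn rule on J1)
β1 →J2  (1-jn J2 has f-setter on 0)
β2 →J2  (J2 flow already set via bond 0)
β3 →J3  (J3 needs exactly one e-in)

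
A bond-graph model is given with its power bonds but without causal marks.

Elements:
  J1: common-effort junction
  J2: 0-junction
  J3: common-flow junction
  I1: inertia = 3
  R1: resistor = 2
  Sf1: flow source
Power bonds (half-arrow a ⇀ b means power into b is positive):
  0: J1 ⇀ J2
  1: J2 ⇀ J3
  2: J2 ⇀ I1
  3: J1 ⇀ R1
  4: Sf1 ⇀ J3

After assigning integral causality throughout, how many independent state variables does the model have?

bond 4 stroke→Sf1  (Sf1: flow source, stroke at near end)
bond 1 stroke→J3  (common-f at J3 fixed by 4)
bond 2 stroke→I1  (I1 outputs flow p/I1)
bond 0 stroke→J2  (only one effort-in slot at J2)
bond 3 stroke→J1  (J1: last free bond brings effort in)

1  (I1 all integral)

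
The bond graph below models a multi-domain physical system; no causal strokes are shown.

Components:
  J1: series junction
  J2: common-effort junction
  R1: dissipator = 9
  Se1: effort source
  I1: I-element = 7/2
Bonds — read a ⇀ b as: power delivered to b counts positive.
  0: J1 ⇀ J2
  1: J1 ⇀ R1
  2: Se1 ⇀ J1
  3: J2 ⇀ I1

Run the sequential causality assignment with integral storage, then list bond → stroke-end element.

#0 →J2
#1 →J1
#2 →J1
#3 →I1

β2 →J1  (source Se1 imposes e)
β3 →I1  (I1: I, integral causality)
β0 →J2  (J2 needs exactly one e-in)
β1 →J1  (J1: bond 0 brought flow, rest push out)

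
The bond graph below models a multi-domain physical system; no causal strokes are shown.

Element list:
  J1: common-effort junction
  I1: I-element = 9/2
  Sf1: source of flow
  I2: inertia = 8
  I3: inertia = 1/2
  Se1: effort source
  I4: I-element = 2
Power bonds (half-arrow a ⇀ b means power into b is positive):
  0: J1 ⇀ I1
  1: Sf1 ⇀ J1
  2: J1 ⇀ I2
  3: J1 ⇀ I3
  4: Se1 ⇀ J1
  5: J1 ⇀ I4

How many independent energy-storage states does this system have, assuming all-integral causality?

4  (I1, I2, I3, I4 all integral)

b1 stroke→Sf1  (Sf1: flow source, stroke at near end)
b4 stroke→J1  (Se1 (Se) sets effort on bond)
b0 stroke→I1  (J1 effort already set via bond 4)
b2 stroke→I2  (J1 effort already set via bond 4)
b3 stroke→I3  (0-jn J1 has e-setter on 4)
b5 stroke→I4  (0-jn J1 has e-setter on 4)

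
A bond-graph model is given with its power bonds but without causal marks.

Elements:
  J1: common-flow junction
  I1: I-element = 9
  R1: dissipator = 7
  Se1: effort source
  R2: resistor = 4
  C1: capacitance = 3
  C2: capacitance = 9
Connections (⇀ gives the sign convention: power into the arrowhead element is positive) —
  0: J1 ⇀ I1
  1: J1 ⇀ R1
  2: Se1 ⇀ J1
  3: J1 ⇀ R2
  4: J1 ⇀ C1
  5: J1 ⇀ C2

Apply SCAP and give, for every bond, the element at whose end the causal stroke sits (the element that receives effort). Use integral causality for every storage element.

β0 →I1
β1 →J1
β2 →J1
β3 →J1
β4 →J1
β5 →J1

bond 2 stroke at J1  (Se1 (Se) sets effort on bond)
bond 0 stroke at I1  (prefer integral on I1)
bond 1 stroke at J1  (J1 flow already set via bond 0)
bond 3 stroke at J1  (common-f at J1 fixed by 0)
bond 4 stroke at J1  (common-f at J1 fixed by 0)
bond 5 stroke at J1  (1-jn J1 has f-setter on 0)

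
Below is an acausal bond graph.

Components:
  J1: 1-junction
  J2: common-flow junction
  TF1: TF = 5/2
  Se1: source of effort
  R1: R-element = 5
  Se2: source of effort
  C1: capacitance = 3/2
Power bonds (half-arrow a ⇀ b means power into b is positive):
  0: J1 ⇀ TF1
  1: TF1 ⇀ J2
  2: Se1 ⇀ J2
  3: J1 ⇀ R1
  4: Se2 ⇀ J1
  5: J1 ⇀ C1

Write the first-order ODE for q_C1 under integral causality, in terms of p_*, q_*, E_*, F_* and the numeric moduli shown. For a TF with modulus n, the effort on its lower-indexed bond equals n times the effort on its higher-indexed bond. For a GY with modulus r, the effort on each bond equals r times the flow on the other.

bond 2 |J2  (Se1 (Se) sets effort on bond)
bond 4 |J1  (source Se2 imposes e)
bond 1 |TF1  (only one flow-in slot at J2)
bond 0 |J1  (TF TF1: opposite of bond 1)
bond 5 |J1  (C1 integral (e out))
bond 3 |R1  (only one flow-in slot at J1)

dq_C1/dt = E_Se1/2 + E_Se2/5 - 2*q_C1/15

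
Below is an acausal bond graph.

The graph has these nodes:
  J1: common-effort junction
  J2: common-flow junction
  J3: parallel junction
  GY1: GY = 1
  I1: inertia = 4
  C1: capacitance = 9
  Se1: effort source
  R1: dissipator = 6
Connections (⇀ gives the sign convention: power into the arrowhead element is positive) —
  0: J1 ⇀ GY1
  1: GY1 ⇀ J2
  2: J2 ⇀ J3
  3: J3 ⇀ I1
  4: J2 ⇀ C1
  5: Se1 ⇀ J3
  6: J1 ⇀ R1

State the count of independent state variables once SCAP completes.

2  (C1, I1 all integral)

#5 stroke at J3  (Se1 fixes effort; stroke away)
#2 stroke at J2  (J3 effort already set via bond 5)
#3 stroke at I1  (common-e at J3 fixed by 5)
#4 stroke at J2  (C1 outputs effort q/C1)
#1 stroke at GY1  (only one flow-in slot at J2)
#0 stroke at GY1  (GY GY1: same side as bond 1)
#6 stroke at J1  (only one effort-in slot at J1)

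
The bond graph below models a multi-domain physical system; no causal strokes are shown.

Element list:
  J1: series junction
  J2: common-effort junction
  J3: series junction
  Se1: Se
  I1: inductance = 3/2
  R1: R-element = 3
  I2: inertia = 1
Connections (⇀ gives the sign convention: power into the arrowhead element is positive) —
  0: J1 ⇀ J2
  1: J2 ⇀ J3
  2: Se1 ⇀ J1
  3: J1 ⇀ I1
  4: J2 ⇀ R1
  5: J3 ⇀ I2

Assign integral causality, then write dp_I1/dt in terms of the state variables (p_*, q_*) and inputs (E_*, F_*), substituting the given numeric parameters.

b2 stroke→J1  (source Se1 imposes e)
b3 stroke→I1  (prefer integral on I1)
b0 stroke→J1  (J1 flow already set via bond 3)
b5 stroke→I2  (prefer integral on I2)
b1 stroke→J3  (common-f at J3 fixed by 5)
b4 stroke→J2  (J2: last free bond brings effort in)

dp_I1/dt = E_Se1 - 2*p_I1 + 3*p_I2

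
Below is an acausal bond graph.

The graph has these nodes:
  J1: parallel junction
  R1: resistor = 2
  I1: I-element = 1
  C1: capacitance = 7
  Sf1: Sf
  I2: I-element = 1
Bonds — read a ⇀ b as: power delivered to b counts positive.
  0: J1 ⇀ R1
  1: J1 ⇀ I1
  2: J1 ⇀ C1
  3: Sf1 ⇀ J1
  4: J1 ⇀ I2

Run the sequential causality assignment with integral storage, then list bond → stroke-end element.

#3 |Sf1  (Sf1 (Sf) sets flow on bond)
#1 |I1  (I1: I, integral causality)
#2 |J1  (C1 integral (e out))
#0 |R1  (common-e at J1 fixed by 2)
#4 |I2  (common-e at J1 fixed by 2)

b0 |R1
b1 |I1
b2 |J1
b3 |Sf1
b4 |I2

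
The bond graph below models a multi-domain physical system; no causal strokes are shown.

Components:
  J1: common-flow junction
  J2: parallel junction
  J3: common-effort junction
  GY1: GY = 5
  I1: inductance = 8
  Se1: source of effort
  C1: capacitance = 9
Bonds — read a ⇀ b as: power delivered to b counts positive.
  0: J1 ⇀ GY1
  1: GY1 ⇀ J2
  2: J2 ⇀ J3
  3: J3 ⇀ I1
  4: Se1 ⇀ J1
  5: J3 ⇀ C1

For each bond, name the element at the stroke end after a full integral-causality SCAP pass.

#4 stroke→J1  (Se1 fixes effort; stroke away)
#0 stroke→GY1  (only one flow-in slot at J1)
#1 stroke→GY1  (GY1 both-in/both-out from 0)
#2 stroke→J2  (closing 0-jn rule on J2)
#3 stroke→I1  (I1: I, integral causality)
#5 stroke→J3  (closing 0-jn rule on J3)

b0 stroke→GY1
b1 stroke→GY1
b2 stroke→J2
b3 stroke→I1
b4 stroke→J1
b5 stroke→J3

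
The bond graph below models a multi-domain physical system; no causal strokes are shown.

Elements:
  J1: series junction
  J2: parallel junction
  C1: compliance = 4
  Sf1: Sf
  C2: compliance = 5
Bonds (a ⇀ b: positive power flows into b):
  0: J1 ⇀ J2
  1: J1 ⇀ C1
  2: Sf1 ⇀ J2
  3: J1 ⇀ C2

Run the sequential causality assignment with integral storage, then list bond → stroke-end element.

bond 2 stroke at Sf1  (source Sf1 imposes f)
bond 0 stroke at J2  (J2: last free bond brings effort in)
bond 1 stroke at J1  (1-jn J1 has f-setter on 0)
bond 3 stroke at J1  (J1 flow already set via bond 0)

bond 0 →J2
bond 1 →J1
bond 2 →Sf1
bond 3 →J1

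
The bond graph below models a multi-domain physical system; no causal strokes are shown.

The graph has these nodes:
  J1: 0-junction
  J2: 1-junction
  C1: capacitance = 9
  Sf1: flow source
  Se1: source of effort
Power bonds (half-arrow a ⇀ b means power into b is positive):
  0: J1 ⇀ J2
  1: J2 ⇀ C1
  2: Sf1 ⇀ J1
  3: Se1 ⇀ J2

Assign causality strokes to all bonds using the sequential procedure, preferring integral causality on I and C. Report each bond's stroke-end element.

b0 stroke at J1
b1 stroke at J2
b2 stroke at Sf1
b3 stroke at J2

β2 |Sf1  (Sf1: flow source, stroke at near end)
β3 |J2  (Se1 (Se) sets effort on bond)
β0 |J1  (closing 0-jn rule on J1)
β1 |J2  (1-jn J2 has f-setter on 0)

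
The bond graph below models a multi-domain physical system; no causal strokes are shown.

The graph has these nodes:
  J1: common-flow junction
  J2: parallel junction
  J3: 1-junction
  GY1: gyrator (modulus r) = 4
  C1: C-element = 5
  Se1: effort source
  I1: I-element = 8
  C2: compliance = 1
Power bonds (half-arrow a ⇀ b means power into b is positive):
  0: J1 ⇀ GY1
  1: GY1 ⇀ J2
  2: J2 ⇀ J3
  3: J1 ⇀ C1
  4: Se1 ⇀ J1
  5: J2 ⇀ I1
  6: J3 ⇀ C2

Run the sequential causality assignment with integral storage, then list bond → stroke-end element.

β4 →J1  (Se1 fixes effort; stroke away)
β3 →J1  (C1 outputs effort q/C1)
β0 →GY1  (J1: last free bond brings flow in)
β1 →GY1  (GY1: gyrator matches bond 0)
β5 →I1  (prefer integral on I1)
β2 →J2  (J2 needs exactly one e-in)
β6 →J3  (1-jn J3 has f-setter on 2)

#0 |GY1
#1 |GY1
#2 |J2
#3 |J1
#4 |J1
#5 |I1
#6 |J3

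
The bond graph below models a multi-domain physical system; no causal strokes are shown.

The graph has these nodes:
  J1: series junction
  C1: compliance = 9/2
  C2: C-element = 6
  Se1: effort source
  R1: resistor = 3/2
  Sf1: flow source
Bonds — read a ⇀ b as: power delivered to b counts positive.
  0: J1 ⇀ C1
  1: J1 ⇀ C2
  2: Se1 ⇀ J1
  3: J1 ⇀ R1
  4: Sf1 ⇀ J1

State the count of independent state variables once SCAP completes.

2  (C1, C2 all integral)

β2 |J1  (source Se1 imposes e)
β4 |Sf1  (Sf1 fixes flow; stroke at Sf1)
β0 |J1  (J1 flow already set via bond 4)
β1 |J1  (1-jn J1 has f-setter on 4)
β3 |J1  (common-f at J1 fixed by 4)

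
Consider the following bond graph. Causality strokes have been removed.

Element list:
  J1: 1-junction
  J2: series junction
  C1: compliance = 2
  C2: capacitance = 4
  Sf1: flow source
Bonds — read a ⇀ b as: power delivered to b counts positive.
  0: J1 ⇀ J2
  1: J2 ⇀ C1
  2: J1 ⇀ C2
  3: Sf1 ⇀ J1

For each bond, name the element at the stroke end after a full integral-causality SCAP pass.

β0 stroke→J1
β1 stroke→J2
β2 stroke→J1
β3 stroke→Sf1

bond 3 stroke at Sf1  (source Sf1 imposes f)
bond 0 stroke at J1  (J1: bond 3 brought flow, rest push out)
bond 2 stroke at J1  (1-jn J1 has f-setter on 3)
bond 1 stroke at J2  (1-jn J2 has f-setter on 0)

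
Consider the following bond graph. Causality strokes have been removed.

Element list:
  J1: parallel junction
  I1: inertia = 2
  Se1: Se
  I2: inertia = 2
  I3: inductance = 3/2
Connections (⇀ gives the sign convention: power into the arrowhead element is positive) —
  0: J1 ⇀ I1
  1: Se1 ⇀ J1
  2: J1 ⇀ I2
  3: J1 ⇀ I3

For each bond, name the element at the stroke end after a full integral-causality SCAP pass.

β0 stroke→I1
β1 stroke→J1
β2 stroke→I2
β3 stroke→I3

b1 |J1  (Se1 (Se) sets effort on bond)
b0 |I1  (J1: bond 1 brought effort, rest push out)
b2 |I2  (J1 effort already set via bond 1)
b3 |I3  (0-jn J1 has e-setter on 1)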